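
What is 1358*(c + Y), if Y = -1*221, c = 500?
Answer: 378882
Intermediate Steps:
Y = -221
1358*(c + Y) = 1358*(500 - 221) = 1358*279 = 378882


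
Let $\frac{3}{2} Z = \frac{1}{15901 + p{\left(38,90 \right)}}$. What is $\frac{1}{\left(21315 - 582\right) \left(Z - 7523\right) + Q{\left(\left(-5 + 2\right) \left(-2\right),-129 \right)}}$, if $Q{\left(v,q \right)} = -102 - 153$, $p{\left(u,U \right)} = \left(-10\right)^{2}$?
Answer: $- \frac{16001}{2495749784792} \approx -6.4113 \cdot 10^{-9}$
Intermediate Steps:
$p{\left(u,U \right)} = 100$
$Z = \frac{2}{48003}$ ($Z = \frac{2}{3 \left(15901 + 100\right)} = \frac{2}{3 \cdot 16001} = \frac{2}{3} \cdot \frac{1}{16001} = \frac{2}{48003} \approx 4.1664 \cdot 10^{-5}$)
$Q{\left(v,q \right)} = -255$ ($Q{\left(v,q \right)} = -102 - 153 = -255$)
$\frac{1}{\left(21315 - 582\right) \left(Z - 7523\right) + Q{\left(\left(-5 + 2\right) \left(-2\right),-129 \right)}} = \frac{1}{\left(21315 - 582\right) \left(\frac{2}{48003} - 7523\right) - 255} = \frac{1}{20733 \left(- \frac{361126567}{48003}\right) - 255} = \frac{1}{- \frac{2495745704537}{16001} - 255} = \frac{1}{- \frac{2495749784792}{16001}} = - \frac{16001}{2495749784792}$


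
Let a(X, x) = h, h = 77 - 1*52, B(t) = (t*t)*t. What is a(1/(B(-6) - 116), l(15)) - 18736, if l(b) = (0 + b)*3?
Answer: -18711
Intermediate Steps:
B(t) = t**3 (B(t) = t**2*t = t**3)
l(b) = 3*b (l(b) = b*3 = 3*b)
h = 25 (h = 77 - 52 = 25)
a(X, x) = 25
a(1/(B(-6) - 116), l(15)) - 18736 = 25 - 18736 = -18711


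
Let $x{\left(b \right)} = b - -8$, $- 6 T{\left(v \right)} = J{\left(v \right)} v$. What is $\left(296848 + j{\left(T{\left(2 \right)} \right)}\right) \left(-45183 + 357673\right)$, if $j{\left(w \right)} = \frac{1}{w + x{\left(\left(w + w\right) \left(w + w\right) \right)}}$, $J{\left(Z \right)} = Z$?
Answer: $\frac{3803244698525}{41} \approx 9.2762 \cdot 10^{10}$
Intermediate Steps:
$T{\left(v \right)} = - \frac{v^{2}}{6}$ ($T{\left(v \right)} = - \frac{v v}{6} = - \frac{v^{2}}{6}$)
$x{\left(b \right)} = 8 + b$ ($x{\left(b \right)} = b + 8 = 8 + b$)
$j{\left(w \right)} = \frac{1}{8 + w + 4 w^{2}}$ ($j{\left(w \right)} = \frac{1}{w + \left(8 + \left(w + w\right) \left(w + w\right)\right)} = \frac{1}{w + \left(8 + 2 w 2 w\right)} = \frac{1}{w + \left(8 + 4 w^{2}\right)} = \frac{1}{8 + w + 4 w^{2}}$)
$\left(296848 + j{\left(T{\left(2 \right)} \right)}\right) \left(-45183 + 357673\right) = \left(296848 + \frac{1}{8 - \frac{2^{2}}{6} + 4 \left(- \frac{2^{2}}{6}\right)^{2}}\right) \left(-45183 + 357673\right) = \left(296848 + \frac{1}{8 - \frac{2}{3} + 4 \left(\left(- \frac{1}{6}\right) 4\right)^{2}}\right) 312490 = \left(296848 + \frac{1}{8 - \frac{2}{3} + 4 \left(- \frac{2}{3}\right)^{2}}\right) 312490 = \left(296848 + \frac{1}{8 - \frac{2}{3} + 4 \cdot \frac{4}{9}}\right) 312490 = \left(296848 + \frac{1}{8 - \frac{2}{3} + \frac{16}{9}}\right) 312490 = \left(296848 + \frac{1}{\frac{82}{9}}\right) 312490 = \left(296848 + \frac{9}{82}\right) 312490 = \frac{24341545}{82} \cdot 312490 = \frac{3803244698525}{41}$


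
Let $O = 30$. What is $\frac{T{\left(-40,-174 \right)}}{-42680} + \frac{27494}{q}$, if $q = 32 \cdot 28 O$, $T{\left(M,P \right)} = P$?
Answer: $\frac{14726513}{14340480} \approx 1.0269$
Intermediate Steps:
$q = 26880$ ($q = 32 \cdot 28 \cdot 30 = 896 \cdot 30 = 26880$)
$\frac{T{\left(-40,-174 \right)}}{-42680} + \frac{27494}{q} = - \frac{174}{-42680} + \frac{27494}{26880} = \left(-174\right) \left(- \frac{1}{42680}\right) + 27494 \cdot \frac{1}{26880} = \frac{87}{21340} + \frac{13747}{13440} = \frac{14726513}{14340480}$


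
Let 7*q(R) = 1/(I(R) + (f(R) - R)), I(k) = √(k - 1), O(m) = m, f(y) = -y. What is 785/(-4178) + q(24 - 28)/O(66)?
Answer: (-181335*√5 + 1448591*I)/(965118*(√5 - 8*I)) ≈ -0.18764 - 7.0145e-5*I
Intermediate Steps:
I(k) = √(-1 + k)
q(R) = 1/(7*(√(-1 + R) - 2*R)) (q(R) = 1/(7*(√(-1 + R) + (-R - R))) = 1/(7*(√(-1 + R) - 2*R)))
785/(-4178) + q(24 - 28)/O(66) = 785/(-4178) - 1/(-7*√(-1 + (24 - 28)) + 14*(24 - 28))/66 = 785*(-1/4178) - 1/(-7*√(-1 - 4) + 14*(-4))*(1/66) = -785/4178 - 1/(-7*I*√5 - 56)*(1/66) = -785/4178 - 1/(-56 - 7*I*√5)*(1/66) = -785/4178 - 1/(66*(-56 - 7*I*√5))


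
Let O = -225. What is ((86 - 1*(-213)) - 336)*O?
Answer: 8325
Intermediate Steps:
((86 - 1*(-213)) - 336)*O = ((86 - 1*(-213)) - 336)*(-225) = ((86 + 213) - 336)*(-225) = (299 - 336)*(-225) = -37*(-225) = 8325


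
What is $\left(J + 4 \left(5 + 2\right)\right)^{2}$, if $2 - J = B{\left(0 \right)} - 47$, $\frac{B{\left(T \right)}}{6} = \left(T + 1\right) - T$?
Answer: $5041$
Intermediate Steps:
$B{\left(T \right)} = 6$ ($B{\left(T \right)} = 6 \left(\left(T + 1\right) - T\right) = 6 \left(\left(1 + T\right) - T\right) = 6 \cdot 1 = 6$)
$J = 43$ ($J = 2 - \left(6 - 47\right) = 2 - -41 = 2 + 41 = 43$)
$\left(J + 4 \left(5 + 2\right)\right)^{2} = \left(43 + 4 \left(5 + 2\right)\right)^{2} = \left(43 + 4 \cdot 7\right)^{2} = \left(43 + 28\right)^{2} = 71^{2} = 5041$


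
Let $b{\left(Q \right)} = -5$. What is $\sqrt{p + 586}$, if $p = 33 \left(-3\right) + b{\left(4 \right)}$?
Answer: $\sqrt{482} \approx 21.954$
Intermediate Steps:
$p = -104$ ($p = 33 \left(-3\right) - 5 = -99 - 5 = -104$)
$\sqrt{p + 586} = \sqrt{-104 + 586} = \sqrt{482}$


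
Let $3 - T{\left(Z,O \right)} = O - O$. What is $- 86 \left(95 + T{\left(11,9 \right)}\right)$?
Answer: $-8428$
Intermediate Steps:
$T{\left(Z,O \right)} = 3$ ($T{\left(Z,O \right)} = 3 - \left(O - O\right) = 3 - 0 = 3 + 0 = 3$)
$- 86 \left(95 + T{\left(11,9 \right)}\right) = - 86 \left(95 + 3\right) = \left(-86\right) 98 = -8428$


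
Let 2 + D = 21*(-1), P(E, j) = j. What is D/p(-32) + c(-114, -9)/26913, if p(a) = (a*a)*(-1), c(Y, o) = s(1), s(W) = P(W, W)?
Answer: 620023/27558912 ≈ 0.022498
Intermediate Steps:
D = -23 (D = -2 + 21*(-1) = -2 - 21 = -23)
s(W) = W
c(Y, o) = 1
p(a) = -a² (p(a) = a²*(-1) = -a²)
D/p(-32) + c(-114, -9)/26913 = -23/((-1*(-32)²)) + 1/26913 = -23/((-1*1024)) + 1*(1/26913) = -23/(-1024) + 1/26913 = -23*(-1/1024) + 1/26913 = 23/1024 + 1/26913 = 620023/27558912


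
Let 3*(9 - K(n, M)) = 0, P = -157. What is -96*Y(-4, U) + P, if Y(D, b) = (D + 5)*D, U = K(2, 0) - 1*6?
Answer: 227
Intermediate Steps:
K(n, M) = 9 (K(n, M) = 9 - ⅓*0 = 9 + 0 = 9)
U = 3 (U = 9 - 1*6 = 9 - 6 = 3)
Y(D, b) = D*(5 + D) (Y(D, b) = (5 + D)*D = D*(5 + D))
-96*Y(-4, U) + P = -(-384)*(5 - 4) - 157 = -(-384) - 157 = -96*(-4) - 157 = 384 - 157 = 227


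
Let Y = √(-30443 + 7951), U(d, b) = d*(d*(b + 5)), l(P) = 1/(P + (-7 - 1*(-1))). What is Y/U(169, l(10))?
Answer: 8*I*√5623/599781 ≈ 0.0010002*I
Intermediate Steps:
l(P) = 1/(-6 + P) (l(P) = 1/(P + (-7 + 1)) = 1/(P - 6) = 1/(-6 + P))
U(d, b) = d²*(5 + b) (U(d, b) = d*(d*(5 + b)) = d²*(5 + b))
Y = 2*I*√5623 (Y = √(-22492) = 2*I*√5623 ≈ 149.97*I)
Y/U(169, l(10)) = (2*I*√5623)/((169²*(5 + 1/(-6 + 10)))) = (2*I*√5623)/((28561*(5 + 1/4))) = (2*I*√5623)/((28561*(5 + ¼))) = (2*I*√5623)/((28561*(21/4))) = (2*I*√5623)/(599781/4) = (2*I*√5623)*(4/599781) = 8*I*√5623/599781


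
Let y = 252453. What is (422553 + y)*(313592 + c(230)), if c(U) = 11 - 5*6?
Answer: 211663656438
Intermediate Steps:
c(U) = -19 (c(U) = 11 - 30 = -19)
(422553 + y)*(313592 + c(230)) = (422553 + 252453)*(313592 - 19) = 675006*313573 = 211663656438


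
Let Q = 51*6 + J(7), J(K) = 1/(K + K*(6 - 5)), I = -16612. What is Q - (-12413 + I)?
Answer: 410635/14 ≈ 29331.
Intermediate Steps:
J(K) = 1/(2*K) (J(K) = 1/(K + K*1) = 1/(K + K) = 1/(2*K))
Q = 4285/14 (Q = 51*6 + (½)/7 = 306 + (½)*(⅐) = 306 + 1/14 = 4285/14 ≈ 306.07)
Q - (-12413 + I) = 4285/14 - (-12413 - 16612) = 4285/14 - 1*(-29025) = 4285/14 + 29025 = 410635/14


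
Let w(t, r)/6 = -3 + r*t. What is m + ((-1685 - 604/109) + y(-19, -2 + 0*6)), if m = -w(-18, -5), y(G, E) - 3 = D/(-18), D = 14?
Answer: -2168323/981 ≈ -2210.3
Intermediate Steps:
w(t, r) = -18 + 6*r*t (w(t, r) = 6*(-3 + r*t) = -18 + 6*r*t)
y(G, E) = 20/9 (y(G, E) = 3 + 14/(-18) = 3 + 14*(-1/18) = 3 - 7/9 = 20/9)
m = -522 (m = -(-18 + 6*(-5)*(-18)) = -(-18 + 540) = -1*522 = -522)
m + ((-1685 - 604/109) + y(-19, -2 + 0*6)) = -522 + ((-1685 - 604/109) + 20/9) = -522 + (-184269/109 + 20/9) = -522 - 1656241/981 = -2168323/981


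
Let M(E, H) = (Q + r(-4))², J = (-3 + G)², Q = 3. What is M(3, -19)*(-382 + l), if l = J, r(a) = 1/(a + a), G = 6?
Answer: -197317/64 ≈ -3083.1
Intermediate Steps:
r(a) = 1/(2*a)
J = 9 (J = (-3 + 6)² = 3² = 9)
M(E, H) = 529/64 (M(E, H) = (3 + (½)/(-4))² = (3 + (½)*(-¼))² = (3 - ⅛)² = (23/8)² = 529/64)
l = 9
M(3, -19)*(-382 + l) = 529*(-382 + 9)/64 = (529/64)*(-373) = -197317/64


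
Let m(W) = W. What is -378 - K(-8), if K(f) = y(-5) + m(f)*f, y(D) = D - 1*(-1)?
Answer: -438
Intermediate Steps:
y(D) = 1 + D (y(D) = D + 1 = 1 + D)
K(f) = -4 + f² (K(f) = (1 - 5) + f*f = -4 + f²)
-378 - K(-8) = -378 - (-4 + (-8)²) = -378 - (-4 + 64) = -378 - 1*60 = -378 - 60 = -438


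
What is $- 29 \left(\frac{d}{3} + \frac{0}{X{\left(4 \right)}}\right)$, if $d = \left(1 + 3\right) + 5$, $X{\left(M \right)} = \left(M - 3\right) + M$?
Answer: $-87$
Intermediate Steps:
$X{\left(M \right)} = -3 + 2 M$ ($X{\left(M \right)} = \left(-3 + M\right) + M = -3 + 2 M$)
$d = 9$ ($d = 4 + 5 = 9$)
$- 29 \left(\frac{d}{3} + \frac{0}{X{\left(4 \right)}}\right) = - 29 \left(\frac{9}{3} + \frac{0}{-3 + 2 \cdot 4}\right) = - 29 \left(9 \cdot \frac{1}{3} + \frac{0}{-3 + 8}\right) = - 29 \left(3 + \frac{0}{5}\right) = - 29 \left(3 + 0 \cdot \frac{1}{5}\right) = - 29 \left(3 + 0\right) = \left(-29\right) 3 = -87$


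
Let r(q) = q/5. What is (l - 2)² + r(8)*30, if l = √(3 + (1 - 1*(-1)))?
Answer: 57 - 4*√5 ≈ 48.056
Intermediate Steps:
r(q) = q/5 (r(q) = q*(⅕) = q/5)
l = √5 (l = √(3 + (1 + 1)) = √(3 + 2) = √5 ≈ 2.2361)
(l - 2)² + r(8)*30 = (√5 - 2)² + ((⅕)*8)*30 = (-2 + √5)² + (8/5)*30 = (-2 + √5)² + 48 = 48 + (-2 + √5)²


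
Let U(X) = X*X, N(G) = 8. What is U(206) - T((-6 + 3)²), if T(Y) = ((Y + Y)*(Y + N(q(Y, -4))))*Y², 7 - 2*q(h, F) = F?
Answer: 17650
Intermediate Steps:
q(h, F) = 7/2 - F/2
U(X) = X²
T(Y) = 2*Y³*(8 + Y) (T(Y) = ((Y + Y)*(Y + 8))*Y² = ((2*Y)*(8 + Y))*Y² = (2*Y*(8 + Y))*Y² = 2*Y³*(8 + Y))
U(206) - T((-6 + 3)²) = 206² - 2*((-6 + 3)²)³*(8 + (-6 + 3)²) = 42436 - 2*((-3)²)³*(8 + (-3)²) = 42436 - 2*9³*(8 + 9) = 42436 - 2*729*17 = 42436 - 1*24786 = 42436 - 24786 = 17650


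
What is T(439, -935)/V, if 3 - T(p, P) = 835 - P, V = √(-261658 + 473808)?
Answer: -1767*√8486/42430 ≈ -3.8363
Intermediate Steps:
V = 5*√8486 (V = √212150 = 5*√8486 ≈ 460.60)
T(p, P) = -832 + P (T(p, P) = 3 - (835 - P) = 3 + (-835 + P) = -832 + P)
T(439, -935)/V = (-832 - 935)/((5*√8486)) = -1767*√8486/42430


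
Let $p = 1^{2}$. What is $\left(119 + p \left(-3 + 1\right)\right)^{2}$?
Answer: $13689$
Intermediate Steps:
$p = 1$
$\left(119 + p \left(-3 + 1\right)\right)^{2} = \left(119 + 1 \left(-3 + 1\right)\right)^{2} = \left(119 + 1 \left(-2\right)\right)^{2} = \left(119 - 2\right)^{2} = 117^{2} = 13689$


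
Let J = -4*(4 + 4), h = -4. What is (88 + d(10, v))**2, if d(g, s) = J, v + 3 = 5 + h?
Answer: 3136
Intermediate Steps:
J = -32 (J = -4*8 = -32)
v = -2 (v = -3 + (5 - 4) = -3 + 1 = -2)
d(g, s) = -32
(88 + d(10, v))**2 = (88 - 32)**2 = 56**2 = 3136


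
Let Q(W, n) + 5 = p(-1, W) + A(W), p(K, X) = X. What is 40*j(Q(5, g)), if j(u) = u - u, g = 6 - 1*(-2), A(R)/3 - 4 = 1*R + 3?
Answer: 0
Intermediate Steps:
A(R) = 21 + 3*R (A(R) = 12 + 3*(1*R + 3) = 12 + 3*(R + 3) = 12 + 3*(3 + R) = 12 + (9 + 3*R) = 21 + 3*R)
g = 8 (g = 6 + 2 = 8)
Q(W, n) = 16 + 4*W (Q(W, n) = -5 + (W + (21 + 3*W)) = -5 + (21 + 4*W) = 16 + 4*W)
j(u) = 0
40*j(Q(5, g)) = 40*0 = 0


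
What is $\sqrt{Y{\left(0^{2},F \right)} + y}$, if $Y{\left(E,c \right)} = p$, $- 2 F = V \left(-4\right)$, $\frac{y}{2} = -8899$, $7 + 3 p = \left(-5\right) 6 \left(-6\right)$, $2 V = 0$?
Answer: $\frac{i \sqrt{159663}}{3} \approx 133.19 i$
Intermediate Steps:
$V = 0$ ($V = \frac{1}{2} \cdot 0 = 0$)
$p = \frac{173}{3}$ ($p = - \frac{7}{3} + \frac{\left(-5\right) 6 \left(-6\right)}{3} = - \frac{7}{3} + \frac{\left(-30\right) \left(-6\right)}{3} = - \frac{7}{3} + \frac{1}{3} \cdot 180 = - \frac{7}{3} + 60 = \frac{173}{3} \approx 57.667$)
$y = -17798$ ($y = 2 \left(-8899\right) = -17798$)
$F = 0$ ($F = - \frac{0 \left(-4\right)}{2} = \left(- \frac{1}{2}\right) 0 = 0$)
$Y{\left(E,c \right)} = \frac{173}{3}$
$\sqrt{Y{\left(0^{2},F \right)} + y} = \sqrt{\frac{173}{3} - 17798} = \sqrt{- \frac{53221}{3}} = \frac{i \sqrt{159663}}{3}$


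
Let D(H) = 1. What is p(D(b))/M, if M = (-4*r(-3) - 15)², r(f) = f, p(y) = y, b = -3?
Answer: ⅑ ≈ 0.11111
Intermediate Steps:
M = 9 (M = (-4*(-3) - 15)² = (12 - 15)² = (-3)² = 9)
p(D(b))/M = 1/9 = 1*(⅑) = ⅑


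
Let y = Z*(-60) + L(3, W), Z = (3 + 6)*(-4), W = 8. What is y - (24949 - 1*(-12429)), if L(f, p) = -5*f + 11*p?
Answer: -35145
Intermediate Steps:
Z = -36 (Z = 9*(-4) = -36)
y = 2233 (y = -36*(-60) + (-5*3 + 11*8) = 2160 + (-15 + 88) = 2160 + 73 = 2233)
y - (24949 - 1*(-12429)) = 2233 - (24949 - 1*(-12429)) = 2233 - (24949 + 12429) = 2233 - 1*37378 = 2233 - 37378 = -35145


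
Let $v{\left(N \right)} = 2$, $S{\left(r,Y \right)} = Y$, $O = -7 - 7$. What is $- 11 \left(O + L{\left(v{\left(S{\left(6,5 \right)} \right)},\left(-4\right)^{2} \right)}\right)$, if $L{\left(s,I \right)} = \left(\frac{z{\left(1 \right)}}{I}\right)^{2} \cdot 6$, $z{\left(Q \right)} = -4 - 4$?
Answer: $\frac{275}{2} \approx 137.5$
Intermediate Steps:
$z{\left(Q \right)} = -8$ ($z{\left(Q \right)} = -4 - 4 = -8$)
$O = -14$ ($O = -7 - 7 = -14$)
$L{\left(s,I \right)} = \frac{384}{I^{2}}$ ($L{\left(s,I \right)} = \left(- \frac{8}{I}\right)^{2} \cdot 6 = \frac{64}{I^{2}} \cdot 6 = \frac{384}{I^{2}}$)
$- 11 \left(O + L{\left(v{\left(S{\left(6,5 \right)} \right)},\left(-4\right)^{2} \right)}\right) = - 11 \left(-14 + \frac{384}{256}\right) = - 11 \left(-14 + 384 \cdot \frac{1}{256}\right) = - 11 \left(-14 + \frac{3}{2}\right) = \left(-11\right) \left(- \frac{25}{2}\right) = \frac{275}{2}$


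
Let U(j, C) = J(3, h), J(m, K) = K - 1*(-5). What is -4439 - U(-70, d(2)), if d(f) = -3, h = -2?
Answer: -4442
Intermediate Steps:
J(m, K) = 5 + K (J(m, K) = K + 5 = 5 + K)
U(j, C) = 3 (U(j, C) = 5 - 2 = 3)
-4439 - U(-70, d(2)) = -4439 - 1*3 = -4439 - 3 = -4442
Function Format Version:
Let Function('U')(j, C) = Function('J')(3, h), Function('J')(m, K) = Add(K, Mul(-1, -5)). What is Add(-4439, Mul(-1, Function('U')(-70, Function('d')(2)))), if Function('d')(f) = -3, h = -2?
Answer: -4442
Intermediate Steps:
Function('J')(m, K) = Add(5, K) (Function('J')(m, K) = Add(K, 5) = Add(5, K))
Function('U')(j, C) = 3 (Function('U')(j, C) = Add(5, -2) = 3)
Add(-4439, Mul(-1, Function('U')(-70, Function('d')(2)))) = Add(-4439, Mul(-1, 3)) = Add(-4439, -3) = -4442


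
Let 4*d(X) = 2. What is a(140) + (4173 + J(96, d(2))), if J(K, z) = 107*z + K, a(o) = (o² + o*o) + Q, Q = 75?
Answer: 87195/2 ≈ 43598.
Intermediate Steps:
a(o) = 75 + 2*o² (a(o) = (o² + o*o) + 75 = (o² + o²) + 75 = 2*o² + 75 = 75 + 2*o²)
d(X) = ½ (d(X) = (¼)*2 = ½)
J(K, z) = K + 107*z
a(140) + (4173 + J(96, d(2))) = (75 + 2*140²) + (4173 + (96 + 107*(½))) = (75 + 2*19600) + (4173 + (96 + 107/2)) = (75 + 39200) + (4173 + 299/2) = 39275 + 8645/2 = 87195/2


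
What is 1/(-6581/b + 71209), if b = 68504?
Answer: 68504/4878094755 ≈ 1.4043e-5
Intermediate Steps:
1/(-6581/b + 71209) = 1/(-6581/68504 + 71209) = 1/(4878094755/68504) = 68504/4878094755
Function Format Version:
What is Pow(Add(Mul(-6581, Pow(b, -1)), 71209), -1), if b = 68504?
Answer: Rational(68504, 4878094755) ≈ 1.4043e-5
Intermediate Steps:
Pow(Add(Mul(-6581, Pow(b, -1)), 71209), -1) = Pow(Add(Mul(-6581, Pow(68504, -1)), 71209), -1) = Pow(Add(Mul(-6581, Rational(1, 68504)), 71209), -1) = Pow(Add(Rational(-6581, 68504), 71209), -1) = Pow(Rational(4878094755, 68504), -1) = Rational(68504, 4878094755)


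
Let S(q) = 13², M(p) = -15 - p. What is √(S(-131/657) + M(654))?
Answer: 10*I*√5 ≈ 22.361*I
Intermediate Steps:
S(q) = 169
√(S(-131/657) + M(654)) = √(169 + (-15 - 1*654)) = √(169 + (-15 - 654)) = √(169 - 669) = √(-500) = 10*I*√5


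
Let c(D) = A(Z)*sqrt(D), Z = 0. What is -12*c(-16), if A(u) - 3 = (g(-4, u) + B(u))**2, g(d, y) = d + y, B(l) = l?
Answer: -912*I ≈ -912.0*I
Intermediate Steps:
A(u) = 3 + (-4 + 2*u)**2 (A(u) = 3 + ((-4 + u) + u)**2 = 3 + (-4 + 2*u)**2)
c(D) = 19*sqrt(D) (c(D) = (3 + 4*(-2 + 0)**2)*sqrt(D) = (3 + 4*(-2)**2)*sqrt(D) = (3 + 4*4)*sqrt(D) = (3 + 16)*sqrt(D) = 19*sqrt(D))
-12*c(-16) = -228*sqrt(-16) = -228*4*I = -912*I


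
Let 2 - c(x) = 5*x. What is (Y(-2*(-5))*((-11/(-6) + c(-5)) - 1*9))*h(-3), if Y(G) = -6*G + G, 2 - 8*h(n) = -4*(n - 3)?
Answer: 32725/12 ≈ 2727.1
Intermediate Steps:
h(n) = -5/4 + n/2 (h(n) = ¼ - (-1)*(n - 3)/2 = ¼ - (-1)*(-3 + n)/2 = ¼ - (12 - 4*n)/8 = ¼ + (-3/2 + n/2) = -5/4 + n/2)
c(x) = 2 - 5*x
Y(G) = -5*G
(Y(-2*(-5))*((-11/(-6) + c(-5)) - 1*9))*h(-3) = ((-(-10)*(-5))*((-11/(-6) + (2 - 5*(-5))) - 1*9))*(-5/4 + (½)*(-3)) = ((-5*10)*((-11*(-⅙) + (2 + 25)) - 9))*(-5/4 - 3/2) = -50*((11/6 + 27) - 9)*(-11/4) = -50*(173/6 - 9)*(-11/4) = -50*119/6*(-11/4) = -2975/3*(-11/4) = 32725/12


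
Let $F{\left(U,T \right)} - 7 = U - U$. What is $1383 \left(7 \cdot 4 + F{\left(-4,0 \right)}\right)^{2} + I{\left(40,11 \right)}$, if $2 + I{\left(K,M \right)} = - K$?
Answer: $1694133$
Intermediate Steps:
$I{\left(K,M \right)} = -2 - K$
$F{\left(U,T \right)} = 7$ ($F{\left(U,T \right)} = 7 + \left(U - U\right) = 7 + 0 = 7$)
$1383 \left(7 \cdot 4 + F{\left(-4,0 \right)}\right)^{2} + I{\left(40,11 \right)} = 1383 \left(7 \cdot 4 + 7\right)^{2} - 42 = 1383 \left(28 + 7\right)^{2} - 42 = 1383 \cdot 35^{2} - 42 = 1383 \cdot 1225 - 42 = 1694175 - 42 = 1694133$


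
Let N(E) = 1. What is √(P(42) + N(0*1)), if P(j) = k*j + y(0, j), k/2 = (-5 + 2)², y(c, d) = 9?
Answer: √766 ≈ 27.677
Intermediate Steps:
k = 18 (k = 2*(-5 + 2)² = 2*(-3)² = 2*9 = 18)
P(j) = 9 + 18*j (P(j) = 18*j + 9 = 9 + 18*j)
√(P(42) + N(0*1)) = √((9 + 18*42) + 1) = √((9 + 756) + 1) = √(765 + 1) = √766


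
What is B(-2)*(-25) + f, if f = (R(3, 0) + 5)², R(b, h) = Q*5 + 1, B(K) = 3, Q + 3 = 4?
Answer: 46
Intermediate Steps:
Q = 1 (Q = -3 + 4 = 1)
R(b, h) = 6 (R(b, h) = 1*5 + 1 = 5 + 1 = 6)
f = 121 (f = (6 + 5)² = 11² = 121)
B(-2)*(-25) + f = 3*(-25) + 121 = -75 + 121 = 46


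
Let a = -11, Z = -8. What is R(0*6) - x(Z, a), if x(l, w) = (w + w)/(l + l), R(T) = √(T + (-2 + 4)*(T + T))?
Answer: -11/8 ≈ -1.3750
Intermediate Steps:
R(T) = √5*√T (R(T) = √(T + 2*(2*T)) = √(T + 4*T) = √(5*T) = √5*√T)
x(l, w) = w/l (x(l, w) = (2*w)/((2*l)) = (2*w)*(1/(2*l)) = w/l)
R(0*6) - x(Z, a) = √5*√(0*6) - (-11)/(-8) = √5*√0 - (-11)*(-1)/8 = √5*0 - 1*11/8 = 0 - 11/8 = -11/8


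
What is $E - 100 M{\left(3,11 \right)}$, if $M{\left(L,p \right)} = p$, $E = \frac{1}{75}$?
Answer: $- \frac{82499}{75} \approx -1100.0$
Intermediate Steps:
$E = \frac{1}{75} \approx 0.013333$
$E - 100 M{\left(3,11 \right)} = \frac{1}{75} - 1100 = - \frac{82499}{75}$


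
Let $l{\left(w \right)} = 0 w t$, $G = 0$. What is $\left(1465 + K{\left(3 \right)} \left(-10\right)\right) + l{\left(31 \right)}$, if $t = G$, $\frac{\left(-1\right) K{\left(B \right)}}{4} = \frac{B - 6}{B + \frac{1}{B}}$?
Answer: $1429$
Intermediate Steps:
$K{\left(B \right)} = - \frac{4 \left(-6 + B\right)}{B + \frac{1}{B}}$ ($K{\left(B \right)} = - 4 \frac{B - 6}{B + \frac{1}{B}} = - 4 \frac{-6 + B}{B + \frac{1}{B}} = - \frac{4 \left(-6 + B\right)}{B + \frac{1}{B}}$)
$t = 0$
$l{\left(w \right)} = 0$ ($l{\left(w \right)} = 0 w 0 = 0 \cdot 0 = 0$)
$\left(1465 + K{\left(3 \right)} \left(-10\right)\right) + l{\left(31 \right)} = \left(1465 + 4 \cdot 3 \frac{1}{1 + 3^{2}} \left(6 - 3\right) \left(-10\right)\right) + 0 = \left(1465 + 4 \cdot 3 \frac{1}{1 + 9} \left(6 - 3\right) \left(-10\right)\right) + 0 = \left(1465 + 4 \cdot 3 \cdot \frac{1}{10} \cdot 3 \left(-10\right)\right) + 0 = \left(1465 + \frac{18}{5} \left(-10\right)\right) + 0 = \left(1465 - 36\right) + 0 = 1429 + 0 = 1429$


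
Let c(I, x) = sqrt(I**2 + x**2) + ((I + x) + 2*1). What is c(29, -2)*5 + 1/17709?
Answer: 2567806/17709 + 65*sqrt(5) ≈ 290.34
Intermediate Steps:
c(I, x) = 2 + I + x + sqrt(I**2 + x**2) (c(I, x) = sqrt(I**2 + x**2) + ((I + x) + 2) = sqrt(I**2 + x**2) + (2 + I + x) = 2 + I + x + sqrt(I**2 + x**2))
c(29, -2)*5 + 1/17709 = (2 + 29 - 2 + sqrt(29**2 + (-2)**2))*5 + 1/17709 = (2 + 29 - 2 + sqrt(841 + 4))*5 + 1/17709 = (2 + 29 - 2 + sqrt(845))*5 + 1/17709 = (2 + 29 - 2 + 13*sqrt(5))*5 + 1/17709 = (29 + 13*sqrt(5))*5 + 1/17709 = (145 + 65*sqrt(5)) + 1/17709 = 2567806/17709 + 65*sqrt(5)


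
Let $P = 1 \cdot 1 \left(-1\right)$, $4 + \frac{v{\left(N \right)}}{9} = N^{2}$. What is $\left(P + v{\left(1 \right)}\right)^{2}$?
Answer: $784$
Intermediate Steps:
$v{\left(N \right)} = -36 + 9 N^{2}$
$P = -1$ ($P = 1 \left(-1\right) = -1$)
$\left(P + v{\left(1 \right)}\right)^{2} = \left(-1 - \left(36 - 9 \cdot 1^{2}\right)\right)^{2} = \left(-1 + \left(-36 + 9 \cdot 1\right)\right)^{2} = \left(-1 + \left(-36 + 9\right)\right)^{2} = \left(-1 - 27\right)^{2} = \left(-28\right)^{2} = 784$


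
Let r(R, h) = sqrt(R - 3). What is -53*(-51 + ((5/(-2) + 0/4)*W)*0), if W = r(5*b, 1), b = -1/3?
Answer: 2703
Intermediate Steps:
b = -1/3 (b = -1*1/3 = -1/3 ≈ -0.33333)
r(R, h) = sqrt(-3 + R)
W = I*sqrt(42)/3 (W = sqrt(-3 + 5*(-1/3)) = sqrt(-3 - 5/3) = sqrt(-14/3) = I*sqrt(42)/3 ≈ 2.1602*I)
-53*(-51 + ((5/(-2) + 0/4)*W)*0) = -53*(-51 + ((5/(-2) + 0/4)*(I*sqrt(42)/3))*0) = -53*(-51 + ((5*(-1/2) + 0*(1/4))*(I*sqrt(42)/3))*0) = -53*(-51 + ((-5/2 + 0)*(I*sqrt(42)/3))*0) = -53*(-51 - 5*I*sqrt(42)/6*0) = -53*(-51 + 0) = -53*(-51) = 2703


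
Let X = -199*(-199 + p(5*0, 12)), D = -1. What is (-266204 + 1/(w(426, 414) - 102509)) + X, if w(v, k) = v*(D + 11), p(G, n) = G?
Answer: -22263518148/98249 ≈ -2.2660e+5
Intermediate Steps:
w(v, k) = 10*v (w(v, k) = v*(-1 + 11) = v*10 = 10*v)
X = 39601 (X = -199*(-199 + 5*0) = -199*(-199 + 0) = -199*(-199) = 39601)
(-266204 + 1/(w(426, 414) - 102509)) + X = (-266204 + 1/(10*426 - 102509)) + 39601 = (-266204 + 1/(4260 - 102509)) + 39601 = (-266204 + 1/(-98249)) + 39601 = (-266204 - 1/98249) + 39601 = -26154276797/98249 + 39601 = -22263518148/98249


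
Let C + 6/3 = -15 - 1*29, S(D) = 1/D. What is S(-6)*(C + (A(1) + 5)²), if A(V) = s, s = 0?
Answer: 7/2 ≈ 3.5000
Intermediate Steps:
A(V) = 0
S(D) = 1/D
C = -46 (C = -2 + (-15 - 1*29) = -2 + (-15 - 29) = -2 - 44 = -46)
S(-6)*(C + (A(1) + 5)²) = (-46 + (0 + 5)²)/(-6) = -(-46 + 5²)/6 = -(-46 + 25)/6 = -⅙*(-21) = 7/2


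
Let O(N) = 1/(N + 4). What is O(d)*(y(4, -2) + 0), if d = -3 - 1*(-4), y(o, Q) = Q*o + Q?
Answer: -2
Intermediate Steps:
y(o, Q) = Q + Q*o
d = 1 (d = -3 + 4 = 1)
O(N) = 1/(4 + N)
O(d)*(y(4, -2) + 0) = (-2*(1 + 4) + 0)/(4 + 1) = (-2*5 + 0)/5 = (-10 + 0)/5 = (⅕)*(-10) = -2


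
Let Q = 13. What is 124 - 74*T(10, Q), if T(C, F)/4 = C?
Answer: -2836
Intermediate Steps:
T(C, F) = 4*C
124 - 74*T(10, Q) = 124 - 296*10 = 124 - 74*40 = 124 - 2960 = -2836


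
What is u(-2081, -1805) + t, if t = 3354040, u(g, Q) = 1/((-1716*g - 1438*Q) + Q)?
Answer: 20676922065241/6164781 ≈ 3.3540e+6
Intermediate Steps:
u(g, Q) = 1/(-1716*g - 1437*Q)
u(-2081, -1805) + t = -1/(1437*(-1805) + 1716*(-2081)) + 3354040 = -1/(-2593785 - 3570996) + 3354040 = -1/(-6164781) + 3354040 = -1*(-1/6164781) + 3354040 = 1/6164781 + 3354040 = 20676922065241/6164781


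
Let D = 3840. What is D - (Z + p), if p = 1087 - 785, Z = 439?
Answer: 3099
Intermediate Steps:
p = 302
D - (Z + p) = 3840 - (439 + 302) = 3840 - 1*741 = 3840 - 741 = 3099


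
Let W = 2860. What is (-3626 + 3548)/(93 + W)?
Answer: -78/2953 ≈ -0.026414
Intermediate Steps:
(-3626 + 3548)/(93 + W) = (-3626 + 3548)/(93 + 2860) = -78/2953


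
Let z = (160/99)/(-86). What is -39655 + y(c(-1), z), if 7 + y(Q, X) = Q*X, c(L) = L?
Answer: -168841054/4257 ≈ -39662.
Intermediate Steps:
z = -80/4257 (z = (160*(1/99))*(-1/86) = (160/99)*(-1/86) = -80/4257 ≈ -0.018793)
y(Q, X) = -7 + Q*X
-39655 + y(c(-1), z) = -39655 + (-7 - 1*(-80/4257)) = -39655 + (-7 + 80/4257) = -39655 - 29719/4257 = -168841054/4257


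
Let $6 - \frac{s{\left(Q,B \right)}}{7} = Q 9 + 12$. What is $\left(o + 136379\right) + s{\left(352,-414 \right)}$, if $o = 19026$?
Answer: $133187$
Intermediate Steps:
$s{\left(Q,B \right)} = -42 - 63 Q$ ($s{\left(Q,B \right)} = 42 - 7 \left(Q 9 + 12\right) = 42 - 7 \left(9 Q + 12\right) = 42 - 7 \left(12 + 9 Q\right) = 42 - \left(84 + 63 Q\right) = -42 - 63 Q$)
$\left(o + 136379\right) + s{\left(352,-414 \right)} = \left(19026 + 136379\right) - 22218 = 155405 - 22218 = 133187$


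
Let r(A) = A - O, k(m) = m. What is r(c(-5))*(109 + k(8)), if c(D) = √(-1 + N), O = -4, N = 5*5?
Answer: 468 + 234*√6 ≈ 1041.2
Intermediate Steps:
N = 25
c(D) = 2*√6 (c(D) = √(-1 + 25) = √24 = 2*√6)
r(A) = 4 + A (r(A) = A - 1*(-4) = A + 4 = 4 + A)
r(c(-5))*(109 + k(8)) = (4 + 2*√6)*(109 + 8) = (4 + 2*√6)*117 = 468 + 234*√6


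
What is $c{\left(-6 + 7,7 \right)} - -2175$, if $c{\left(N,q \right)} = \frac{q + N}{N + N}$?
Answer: $2179$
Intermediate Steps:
$c{\left(N,q \right)} = \frac{N + q}{2 N}$
$c{\left(-6 + 7,7 \right)} - -2175 = \frac{\left(-6 + 7\right) + 7}{2 \left(-6 + 7\right)} - -2175 = \frac{1 + 7}{2 \cdot 1} + 2175 = \frac{1}{2} \cdot 1 \cdot 8 + 2175 = 4 + 2175 = 2179$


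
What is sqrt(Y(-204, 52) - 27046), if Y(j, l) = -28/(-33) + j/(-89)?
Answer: I*sqrt(233270866686)/2937 ≈ 164.45*I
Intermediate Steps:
Y(j, l) = 28/33 - j/89 (Y(j, l) = -28*(-1/33) + j*(-1/89) = 28/33 - j/89)
sqrt(Y(-204, 52) - 27046) = sqrt((28/33 - 1/89*(-204)) - 27046) = sqrt((28/33 + 204/89) - 27046) = sqrt(9224/2937 - 27046) = sqrt(-79424878/2937) = I*sqrt(233270866686)/2937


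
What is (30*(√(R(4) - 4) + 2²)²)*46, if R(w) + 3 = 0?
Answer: 12420 + 11040*I*√7 ≈ 12420.0 + 29209.0*I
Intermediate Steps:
R(w) = -3 (R(w) = -3 + 0 = -3)
(30*(√(R(4) - 4) + 2²)²)*46 = (30*(√(-3 - 4) + 2²)²)*46 = (30*(√(-7) + 4)²)*46 = (30*(I*√7 + 4)²)*46 = (30*(4 + I*√7)²)*46 = 1380*(4 + I*√7)²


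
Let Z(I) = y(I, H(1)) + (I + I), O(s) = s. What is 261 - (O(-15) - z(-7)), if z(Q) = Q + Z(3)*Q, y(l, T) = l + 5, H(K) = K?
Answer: 171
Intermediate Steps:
y(l, T) = 5 + l
Z(I) = 5 + 3*I (Z(I) = (5 + I) + (I + I) = (5 + I) + 2*I = 5 + 3*I)
z(Q) = 15*Q (z(Q) = Q + (5 + 3*3)*Q = Q + (5 + 9)*Q = Q + 14*Q = 15*Q)
261 - (O(-15) - z(-7)) = 261 - (-15 - 15*(-7)) = 261 - (-15 - 1*(-105)) = 261 - (-15 + 105) = 261 - 1*90 = 261 - 90 = 171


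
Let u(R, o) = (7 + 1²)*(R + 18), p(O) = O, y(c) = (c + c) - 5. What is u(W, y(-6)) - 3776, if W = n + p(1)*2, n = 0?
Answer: -3616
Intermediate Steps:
y(c) = -5 + 2*c (y(c) = 2*c - 5 = -5 + 2*c)
W = 2 (W = 0 + 1*2 = 0 + 2 = 2)
u(R, o) = 144 + 8*R (u(R, o) = (7 + 1)*(18 + R) = 8*(18 + R) = 144 + 8*R)
u(W, y(-6)) - 3776 = (144 + 8*2) - 3776 = (144 + 16) - 3776 = 160 - 3776 = -3616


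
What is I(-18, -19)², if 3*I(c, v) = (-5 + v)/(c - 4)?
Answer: 16/121 ≈ 0.13223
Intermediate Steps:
I(c, v) = (-5 + v)/(3*(-4 + c)) (I(c, v) = ((-5 + v)/(c - 4))/3 = ((-5 + v)/(-4 + c))/3 = (-5 + v)/(3*(-4 + c)))
I(-18, -19)² = ((-5 - 19)/(3*(-4 - 18)))² = ((⅓)*(-24)/(-22))² = ((⅓)*(-1/22)*(-24))² = (4/11)² = 16/121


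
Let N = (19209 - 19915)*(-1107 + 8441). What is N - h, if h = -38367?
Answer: -5139437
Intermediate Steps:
N = -5177804 (N = -706*7334 = -5177804)
N - h = -5177804 - 1*(-38367) = -5177804 + 38367 = -5139437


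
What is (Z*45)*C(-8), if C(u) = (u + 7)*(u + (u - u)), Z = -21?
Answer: -7560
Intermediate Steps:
C(u) = u*(7 + u) (C(u) = (7 + u)*(u + 0) = (7 + u)*u = u*(7 + u))
(Z*45)*C(-8) = (-21*45)*(-8*(7 - 8)) = -(-7560)*(-1) = -945*8 = -7560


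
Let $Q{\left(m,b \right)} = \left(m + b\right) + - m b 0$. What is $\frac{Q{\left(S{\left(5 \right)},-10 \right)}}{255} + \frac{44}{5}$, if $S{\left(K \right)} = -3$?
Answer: $\frac{2231}{255} \approx 8.749$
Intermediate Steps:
$Q{\left(m,b \right)} = b + m$ ($Q{\left(m,b \right)} = \left(b + m\right) + - b m 0 = \left(b + m\right) + 0 = b + m$)
$\frac{Q{\left(S{\left(5 \right)},-10 \right)}}{255} + \frac{44}{5} = \frac{-10 - 3}{255} + \frac{44}{5} = \left(-13\right) \frac{1}{255} + 44 \cdot \frac{1}{5} = - \frac{13}{255} + \frac{44}{5} = \frac{2231}{255}$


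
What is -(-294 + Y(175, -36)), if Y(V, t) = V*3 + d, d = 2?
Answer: -233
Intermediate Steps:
Y(V, t) = 2 + 3*V (Y(V, t) = V*3 + 2 = 3*V + 2 = 2 + 3*V)
-(-294 + Y(175, -36)) = -(-294 + (2 + 3*175)) = -(-294 + (2 + 525)) = -(-294 + 527) = -1*233 = -233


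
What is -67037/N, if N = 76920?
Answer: -67037/76920 ≈ -0.87152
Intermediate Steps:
-67037/N = -67037/76920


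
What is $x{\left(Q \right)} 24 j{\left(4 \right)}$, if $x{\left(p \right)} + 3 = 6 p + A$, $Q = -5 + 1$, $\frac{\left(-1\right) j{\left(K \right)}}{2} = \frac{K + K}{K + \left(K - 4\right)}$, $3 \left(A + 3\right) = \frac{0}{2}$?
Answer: $2880$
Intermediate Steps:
$A = -3$ ($A = -3 + \frac{0 \cdot \frac{1}{2}}{3} = -3 + \frac{1}{3} \cdot 0 = -3 + 0 = -3$)
$j{\left(K \right)} = - \frac{4 K}{-4 + 2 K}$ ($j{\left(K \right)} = - 2 \frac{K + K}{K + \left(K - 4\right)} = - 2 \frac{2 K}{K + \left(K - 4\right)} = - 2 \frac{2 K}{K + \left(-4 + K\right)} = - 2 \frac{2 K}{-4 + 2 K} = - \frac{4 K}{-4 + 2 K}$)
$Q = -4$
$x{\left(p \right)} = -6 + 6 p$ ($x{\left(p \right)} = -3 + \left(6 p - 3\right) = -3 + \left(-3 + 6 p\right) = -6 + 6 p$)
$x{\left(Q \right)} 24 j{\left(4 \right)} = \left(-6 + 6 \left(-4\right)\right) 24 \left(\left(-2\right) 4 \frac{1}{-2 + 4}\right) = \left(-6 - 24\right) 24 \left(\left(-2\right) 4 \cdot \frac{1}{2}\right) = \left(-30\right) 24 \left(\left(-2\right) 4 \cdot \frac{1}{2}\right) = \left(-720\right) \left(-4\right) = 2880$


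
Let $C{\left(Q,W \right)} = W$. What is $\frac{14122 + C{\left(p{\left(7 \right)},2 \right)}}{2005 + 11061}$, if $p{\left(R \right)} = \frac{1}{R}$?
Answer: $\frac{7062}{6533} \approx 1.081$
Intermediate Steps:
$\frac{14122 + C{\left(p{\left(7 \right)},2 \right)}}{2005 + 11061} = \frac{14122 + 2}{2005 + 11061} = \frac{14124}{13066} = 14124 \cdot \frac{1}{13066} = \frac{7062}{6533}$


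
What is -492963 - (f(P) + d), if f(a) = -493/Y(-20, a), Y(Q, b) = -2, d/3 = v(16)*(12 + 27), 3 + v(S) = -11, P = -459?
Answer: -983143/2 ≈ -4.9157e+5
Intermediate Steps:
v(S) = -14 (v(S) = -3 - 11 = -14)
d = -1638 (d = 3*(-14*(12 + 27)) = 3*(-14*39) = 3*(-546) = -1638)
f(a) = 493/2 (f(a) = -493/(-2) = -493*(-½) = 493/2)
-492963 - (f(P) + d) = -492963 - (493/2 - 1638) = -492963 - 1*(-2783/2) = -492963 + 2783/2 = -983143/2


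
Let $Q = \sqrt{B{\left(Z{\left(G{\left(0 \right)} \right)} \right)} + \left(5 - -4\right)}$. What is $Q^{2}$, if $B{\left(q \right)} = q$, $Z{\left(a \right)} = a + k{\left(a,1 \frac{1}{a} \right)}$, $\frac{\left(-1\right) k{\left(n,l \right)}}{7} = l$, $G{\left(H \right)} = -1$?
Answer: $15$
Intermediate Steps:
$k{\left(n,l \right)} = - 7 l$
$Z{\left(a \right)} = a - \frac{7}{a}$ ($Z{\left(a \right)} = a - 7 \cdot 1 \frac{1}{a} = a - \frac{7}{a}$)
$Q = \sqrt{15}$ ($Q = \sqrt{\left(-1 - \frac{7}{-1}\right) + \left(5 - -4\right)} = \sqrt{\left(-1 - -7\right) + \left(5 + 4\right)} = \sqrt{\left(-1 + 7\right) + 9} = \sqrt{6 + 9} = \sqrt{15} \approx 3.873$)
$Q^{2} = \left(\sqrt{15}\right)^{2} = 15$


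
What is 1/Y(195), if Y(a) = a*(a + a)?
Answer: 1/76050 ≈ 1.3149e-5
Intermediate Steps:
Y(a) = 2*a**2 (Y(a) = a*(2*a) = 2*a**2)
1/Y(195) = 1/(2*195**2) = 1/(2*38025) = 1/76050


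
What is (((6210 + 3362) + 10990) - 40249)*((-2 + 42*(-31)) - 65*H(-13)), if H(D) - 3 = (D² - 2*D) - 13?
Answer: 262408023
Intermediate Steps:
H(D) = -10 + D² - 2*D (H(D) = 3 + ((D² - 2*D) - 13) = 3 + (-13 + D² - 2*D) = -10 + D² - 2*D)
(((6210 + 3362) + 10990) - 40249)*((-2 + 42*(-31)) - 65*H(-13)) = (((6210 + 3362) + 10990) - 40249)*((-2 + 42*(-31)) - 65*(-10 + (-13)² - 2*(-13))) = ((9572 + 10990) - 40249)*((-2 - 1302) - 65*(-10 + 169 + 26)) = (20562 - 40249)*(-1304 - 65*185) = -19687*(-1304 - 12025) = -19687*(-13329) = 262408023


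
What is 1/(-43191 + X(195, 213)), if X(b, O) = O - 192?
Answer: -1/43170 ≈ -2.3164e-5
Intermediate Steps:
X(b, O) = -192 + O
1/(-43191 + X(195, 213)) = 1/(-43191 + (-192 + 213)) = 1/(-43191 + 21) = 1/(-43170) = -1/43170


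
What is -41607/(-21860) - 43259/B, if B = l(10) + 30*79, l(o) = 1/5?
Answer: -4235124143/259062860 ≈ -16.348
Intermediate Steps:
l(o) = ⅕
B = 11851/5 (B = ⅕ + 30*79 = ⅕ + 2370 = 11851/5 ≈ 2370.2)
-41607/(-21860) - 43259/B = -41607/(-21860) - 43259/11851/5 = -41607*(-1/21860) - 43259*5/11851 = 41607/21860 - 216295/11851 = -4235124143/259062860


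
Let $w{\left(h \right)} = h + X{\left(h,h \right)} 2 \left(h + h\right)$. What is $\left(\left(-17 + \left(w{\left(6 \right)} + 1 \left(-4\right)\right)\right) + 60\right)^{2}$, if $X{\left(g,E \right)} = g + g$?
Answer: $110889$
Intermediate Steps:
$X{\left(g,E \right)} = 2 g$
$w{\left(h \right)} = h + 8 h^{2}$ ($w{\left(h \right)} = h + 2 h 2 \left(h + h\right) = h + 2 h 2 \cdot 2 h = h + 2 h 4 h = h + 8 h^{2}$)
$\left(\left(-17 + \left(w{\left(6 \right)} + 1 \left(-4\right)\right)\right) + 60\right)^{2} = \left(\left(-17 + \left(6 \left(1 + 8 \cdot 6\right) + 1 \left(-4\right)\right)\right) + 60\right)^{2} = \left(\left(-17 - \left(4 - 6 \left(1 + 48\right)\right)\right) + 60\right)^{2} = \left(\left(-17 + \left(6 \cdot 49 - 4\right)\right) + 60\right)^{2} = \left(\left(-17 + \left(294 - 4\right)\right) + 60\right)^{2} = \left(\left(-17 + 290\right) + 60\right)^{2} = \left(273 + 60\right)^{2} = 333^{2} = 110889$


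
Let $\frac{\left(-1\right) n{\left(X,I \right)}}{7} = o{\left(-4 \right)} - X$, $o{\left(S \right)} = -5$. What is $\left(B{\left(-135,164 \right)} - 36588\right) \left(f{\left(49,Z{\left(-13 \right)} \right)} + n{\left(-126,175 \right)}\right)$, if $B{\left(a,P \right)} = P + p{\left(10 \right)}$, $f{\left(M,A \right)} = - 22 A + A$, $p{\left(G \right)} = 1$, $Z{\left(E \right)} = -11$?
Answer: $22436568$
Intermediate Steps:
$n{\left(X,I \right)} = 35 + 7 X$ ($n{\left(X,I \right)} = - 7 \left(-5 - X\right) = 35 + 7 X$)
$f{\left(M,A \right)} = - 21 A$
$B{\left(a,P \right)} = 1 + P$ ($B{\left(a,P \right)} = P + 1 = 1 + P$)
$\left(B{\left(-135,164 \right)} - 36588\right) \left(f{\left(49,Z{\left(-13 \right)} \right)} + n{\left(-126,175 \right)}\right) = \left(\left(1 + 164\right) - 36588\right) \left(\left(-21\right) \left(-11\right) + \left(35 + 7 \left(-126\right)\right)\right) = \left(165 - 36588\right) \left(231 + \left(35 - 882\right)\right) = - 36423 \left(231 - 847\right) = \left(-36423\right) \left(-616\right) = 22436568$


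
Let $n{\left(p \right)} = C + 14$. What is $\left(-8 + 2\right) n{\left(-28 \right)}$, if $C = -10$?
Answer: $-24$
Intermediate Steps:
$n{\left(p \right)} = 4$ ($n{\left(p \right)} = -10 + 14 = 4$)
$\left(-8 + 2\right) n{\left(-28 \right)} = \left(-8 + 2\right) 4 = \left(-6\right) 4 = -24$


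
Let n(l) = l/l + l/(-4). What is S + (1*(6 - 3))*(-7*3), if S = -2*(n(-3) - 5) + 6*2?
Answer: -89/2 ≈ -44.500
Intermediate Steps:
n(l) = 1 - l/4 (n(l) = 1 + l*(-¼) = 1 - l/4)
S = 37/2 (S = -2*((1 - ¼*(-3)) - 5) + 6*2 = -2*((1 + ¾) - 5) + 12 = -2*(7/4 - 5) + 12 = -2*(-13/4) + 12 = 13/2 + 12 = 37/2 ≈ 18.500)
S + (1*(6 - 3))*(-7*3) = 37/2 + (1*(6 - 3))*(-7*3) = 37/2 + (1*3)*(-21) = 37/2 + 3*(-21) = 37/2 - 63 = -89/2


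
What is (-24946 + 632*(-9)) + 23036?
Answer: -7598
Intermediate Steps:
(-24946 + 632*(-9)) + 23036 = (-24946 - 5688) + 23036 = -30634 + 23036 = -7598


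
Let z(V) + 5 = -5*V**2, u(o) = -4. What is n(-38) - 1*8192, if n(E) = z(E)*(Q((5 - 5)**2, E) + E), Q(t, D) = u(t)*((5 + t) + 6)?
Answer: 584258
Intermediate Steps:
z(V) = -5 - 5*V**2
Q(t, D) = -44 - 4*t (Q(t, D) = -4*((5 + t) + 6) = -4*(11 + t) = -44 - 4*t)
n(E) = (-44 + E)*(-5 - 5*E**2) (n(E) = (-5 - 5*E**2)*((-44 - 4*(5 - 5)**2) + E) = (-5 - 5*E**2)*((-44 - 4*0**2) + E) = (-5 - 5*E**2)*((-44 - 4*0) + E) = (-5 - 5*E**2)*((-44 + 0) + E) = (-5 - 5*E**2)*(-44 + E) = (-44 + E)*(-5 - 5*E**2))
n(-38) - 1*8192 = -5*(1 + (-38)**2)*(-44 - 38) - 1*8192 = -5*(1 + 1444)*(-82) - 8192 = -5*1445*(-82) - 8192 = 592450 - 8192 = 584258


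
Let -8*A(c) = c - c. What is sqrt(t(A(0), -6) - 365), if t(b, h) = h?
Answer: I*sqrt(371) ≈ 19.261*I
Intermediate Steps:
A(c) = 0 (A(c) = -(c - c)/8 = -1/8*0 = 0)
sqrt(t(A(0), -6) - 365) = sqrt(-6 - 365) = sqrt(-371) = I*sqrt(371)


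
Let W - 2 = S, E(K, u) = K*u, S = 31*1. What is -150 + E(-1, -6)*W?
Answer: 48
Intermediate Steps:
S = 31
W = 33 (W = 2 + 31 = 33)
-150 + E(-1, -6)*W = -150 - 1*(-6)*33 = -150 + 6*33 = -150 + 198 = 48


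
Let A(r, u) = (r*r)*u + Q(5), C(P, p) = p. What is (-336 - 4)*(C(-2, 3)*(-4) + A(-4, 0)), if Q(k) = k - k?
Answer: 4080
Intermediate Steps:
Q(k) = 0
A(r, u) = u*r² (A(r, u) = (r*r)*u + 0 = r²*u + 0 = u*r² + 0 = u*r²)
(-336 - 4)*(C(-2, 3)*(-4) + A(-4, 0)) = (-336 - 4)*(3*(-4) + 0*(-4)²) = -340*(-12 + 0*16) = -340*(-12 + 0) = -340*(-12) = 4080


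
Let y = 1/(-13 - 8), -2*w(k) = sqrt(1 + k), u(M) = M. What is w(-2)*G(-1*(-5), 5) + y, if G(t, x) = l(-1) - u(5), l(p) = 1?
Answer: -1/21 + 2*I ≈ -0.047619 + 2.0*I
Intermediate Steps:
G(t, x) = -4 (G(t, x) = 1 - 1*5 = 1 - 5 = -4)
w(k) = -sqrt(1 + k)/2
y = -1/21 (y = 1/(-21) = -1/21 ≈ -0.047619)
w(-2)*G(-1*(-5), 5) + y = -sqrt(1 - 2)/2*(-4) - 1/21 = -I/2*(-4) - 1/21 = 2*I - 1/21 = -1/21 + 2*I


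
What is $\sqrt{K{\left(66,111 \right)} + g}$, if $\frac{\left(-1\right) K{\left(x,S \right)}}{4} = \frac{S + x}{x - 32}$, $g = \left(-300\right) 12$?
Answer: $\frac{i \sqrt{1046418}}{17} \approx 60.173 i$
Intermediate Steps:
$g = -3600$
$K{\left(x,S \right)} = - \frac{4 \left(S + x\right)}{-32 + x}$ ($K{\left(x,S \right)} = - 4 \frac{S + x}{x - 32} = - 4 \frac{S + x}{-32 + x} = - \frac{4 \left(S + x\right)}{-32 + x}$)
$\sqrt{K{\left(66,111 \right)} + g} = \sqrt{\frac{4 \left(\left(-1\right) 111 - 66\right)}{-32 + 66} - 3600} = \sqrt{\frac{4 \left(-111 - 66\right)}{34} - 3600} = \sqrt{4 \cdot \frac{1}{34} \left(-177\right) - 3600} = \sqrt{- \frac{354}{17} - 3600} = \sqrt{- \frac{61554}{17}} = \frac{i \sqrt{1046418}}{17}$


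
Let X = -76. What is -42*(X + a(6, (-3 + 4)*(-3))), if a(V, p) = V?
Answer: 2940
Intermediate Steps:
-42*(X + a(6, (-3 + 4)*(-3))) = -42*(-76 + 6) = -42*(-70) = 2940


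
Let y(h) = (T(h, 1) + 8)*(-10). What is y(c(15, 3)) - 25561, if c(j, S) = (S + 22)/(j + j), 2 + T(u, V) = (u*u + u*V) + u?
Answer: -461603/18 ≈ -25645.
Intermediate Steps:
T(u, V) = -2 + u + u² + V*u (T(u, V) = -2 + ((u*u + u*V) + u) = -2 + ((u² + V*u) + u) = -2 + (u + u² + V*u) = -2 + u + u² + V*u)
c(j, S) = (22 + S)/(2*j) (c(j, S) = (22 + S)/((2*j)) = (22 + S)*(1/(2*j)) = (22 + S)/(2*j))
y(h) = -60 - 20*h - 10*h² (y(h) = ((-2 + h + h² + 1*h) + 8)*(-10) = ((-2 + h + h² + h) + 8)*(-10) = ((-2 + h² + 2*h) + 8)*(-10) = (6 + h² + 2*h)*(-10) = -60 - 20*h - 10*h²)
y(c(15, 3)) - 25561 = (-60 - 10*(22 + 3)/15 - 10*(22 + 3)²/900) - 25561 = (-60 - 10*25/15 - 10*((½)*(1/15)*25)²) - 25561 = (-60 - 20*⅚ - 10*(⅚)²) - 25561 = (-60 - 50/3 - 10*25/36) - 25561 = (-60 - 50/3 - 125/18) - 25561 = -1505/18 - 25561 = -461603/18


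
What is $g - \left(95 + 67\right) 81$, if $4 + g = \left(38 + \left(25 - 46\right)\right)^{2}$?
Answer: $-12837$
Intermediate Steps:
$g = 285$ ($g = -4 + \left(38 + \left(25 - 46\right)\right)^{2} = -4 + \left(38 - 21\right)^{2} = -4 + 17^{2} = -4 + 289 = 285$)
$g - \left(95 + 67\right) 81 = 285 - \left(95 + 67\right) 81 = 285 - 162 \cdot 81 = 285 - 13122 = -12837$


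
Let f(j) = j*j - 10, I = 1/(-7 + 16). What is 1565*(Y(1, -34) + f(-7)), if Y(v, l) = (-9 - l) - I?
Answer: 899875/9 ≈ 99986.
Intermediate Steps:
I = ⅑ (I = 1/9 = ⅑ ≈ 0.11111)
f(j) = -10 + j² (f(j) = j² - 10 = -10 + j²)
Y(v, l) = -82/9 - l (Y(v, l) = (-9 - l) - 1*⅑ = (-9 - l) - ⅑ = -82/9 - l)
1565*(Y(1, -34) + f(-7)) = 1565*((-82/9 - 1*(-34)) + (-10 + (-7)²)) = 1565*((-82/9 + 34) + (-10 + 49)) = 1565*(224/9 + 39) = 1565*(575/9) = 899875/9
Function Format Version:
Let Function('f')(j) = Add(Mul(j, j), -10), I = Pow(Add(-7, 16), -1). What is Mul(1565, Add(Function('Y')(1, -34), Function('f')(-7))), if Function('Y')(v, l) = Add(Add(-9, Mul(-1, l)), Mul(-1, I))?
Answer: Rational(899875, 9) ≈ 99986.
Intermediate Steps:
I = Rational(1, 9) (I = Pow(9, -1) = Rational(1, 9) ≈ 0.11111)
Function('f')(j) = Add(-10, Pow(j, 2)) (Function('f')(j) = Add(Pow(j, 2), -10) = Add(-10, Pow(j, 2)))
Function('Y')(v, l) = Add(Rational(-82, 9), Mul(-1, l)) (Function('Y')(v, l) = Add(Add(-9, Mul(-1, l)), Mul(-1, Rational(1, 9))) = Add(Add(-9, Mul(-1, l)), Rational(-1, 9)) = Add(Rational(-82, 9), Mul(-1, l)))
Mul(1565, Add(Function('Y')(1, -34), Function('f')(-7))) = Mul(1565, Add(Add(Rational(-82, 9), Mul(-1, -34)), Add(-10, Pow(-7, 2)))) = Mul(1565, Add(Add(Rational(-82, 9), 34), Add(-10, 49))) = Mul(1565, Add(Rational(224, 9), 39)) = Mul(1565, Rational(575, 9)) = Rational(899875, 9)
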